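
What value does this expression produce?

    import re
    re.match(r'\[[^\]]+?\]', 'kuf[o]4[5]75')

None

`re.match` won't scan ahead — the pattern has to work from the very first character.
Here the string doesn't start with a match, so the call returns None.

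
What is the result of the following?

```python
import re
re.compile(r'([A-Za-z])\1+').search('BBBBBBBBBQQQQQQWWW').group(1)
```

A backreference is literal: `\1` must see the identical characters the first group matched.
`re.search` tries every starting position until one works.
The match spans [0:9] → 'BBBBBBBBB'.
Captured: group 1 = 'B'.

'B'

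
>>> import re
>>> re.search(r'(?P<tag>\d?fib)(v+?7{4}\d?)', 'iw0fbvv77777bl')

None

Pattern: optionally a digit, then the literal 'fib' (captured as 'tag'); then one or more of a literal 'v' (lazy), then exactly 4 of the literal '7', then optionally a digit (captured).
`search` walks the string left to right and returns the first match it finds.
Here nothing in the string fits, so the call returns None.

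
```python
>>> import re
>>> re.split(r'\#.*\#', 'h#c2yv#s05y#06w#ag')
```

Matches to split on: at [1:16] → '#c2yv#s05y#06w#'.
Splitting on the pattern gives 2 pieces.

['h', 'ag']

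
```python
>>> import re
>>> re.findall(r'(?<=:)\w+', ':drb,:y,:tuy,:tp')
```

Lookahead/lookbehind check context without consuming it, so the matched span excludes the asserted characters.
Walking the string: at [1:4] → 'drb'; at [6:7] → 'y'; at [9:12] → 'tuy'; at [14:16] → 'tp'.
With no groups in the pattern, `findall` gives back each whole match — 4 here.

['drb', 'y', 'tuy', 'tp']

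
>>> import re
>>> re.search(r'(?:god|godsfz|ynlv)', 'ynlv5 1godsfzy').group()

'ynlv'

`re.search` tries every starting position until one works.
The match spans [0:4] → 'ynlv'.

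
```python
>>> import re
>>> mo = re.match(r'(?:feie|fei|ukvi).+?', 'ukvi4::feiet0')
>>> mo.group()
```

`re.match` only tries the pattern at the start of the string.
The match spans [0:5] → 'ukvi4'.

'ukvi4'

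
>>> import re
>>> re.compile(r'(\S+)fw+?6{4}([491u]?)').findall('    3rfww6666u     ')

[('3r', 'u')]

This matches one or more of a non-whitespace character (captured); then the literal 'f', then one or more of a literal 'w' (lazy), then exactly 4 of the literal '6'; then optionally one of [491u] (captured).
`findall` packs the 2 group values into a tuple for every match.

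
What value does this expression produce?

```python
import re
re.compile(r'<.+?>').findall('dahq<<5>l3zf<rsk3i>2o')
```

['<<5>', '<rsk3i>']

The `?` after the quantifier makes it lazy — it takes as little as possible before letting the rest of the pattern try.
Walking the string: at [4:8] → '<<5>'; at [12:19] → '<rsk3i>'.
Since nothing is captured, `findall` lists the 2 matched substrings directly.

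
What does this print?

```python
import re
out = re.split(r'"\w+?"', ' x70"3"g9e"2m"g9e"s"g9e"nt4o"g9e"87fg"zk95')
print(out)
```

[' x70', 'g9e', 'g9e', 'g9e', 'g9e', 'zk95']

Matches to split on: at [4:7] → '"3"'; at [10:14] → '"2m"'; at [17:20] → '"s"'; at [23:29] → '"nt4o"'; at [32:38] → '"87fg"'.
Each match becomes a cut point; 6 segments remain.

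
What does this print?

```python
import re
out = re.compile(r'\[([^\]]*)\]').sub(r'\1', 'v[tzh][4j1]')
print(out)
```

Matches: at [1:6] → '[tzh]'; at [6:11] → '[4j1]'.
`\1` in the replacement pulls in group 1's text for each match.

vtzh4j1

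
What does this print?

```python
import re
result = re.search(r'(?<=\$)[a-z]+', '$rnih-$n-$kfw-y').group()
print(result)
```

rnih

Because the assertion is zero-width, the text it checks is not consumed and won't appear in the result.
The match spans [1:5] → 'rnih'.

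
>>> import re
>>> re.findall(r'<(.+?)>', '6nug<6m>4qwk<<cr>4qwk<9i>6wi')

A `+?`/`*?`/`{m,n}?` starts at its minimum and grows only as far as needed for what follows to match.
One capturing group, so `findall` returns just the captured substring from each match — 3 in all.

['6m', '<cr', '9i']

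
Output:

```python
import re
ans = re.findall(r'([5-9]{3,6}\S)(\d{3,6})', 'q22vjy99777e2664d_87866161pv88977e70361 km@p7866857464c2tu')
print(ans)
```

Multiple groups make `findall` return tuples — one 2-tuple for each match.

[('99777e', '2664'), ('87866', '161'), ('88977e', '70361'), ('7866857', '464')]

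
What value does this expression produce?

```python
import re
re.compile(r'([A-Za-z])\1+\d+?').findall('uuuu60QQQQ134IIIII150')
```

['u', 'Q', 'I']

`\1` has to match the exact text group 1 already captured.
Walking the string: at [0:5] match 'uuuu6', group 1 = 'u'; at [6:11] match 'QQQQ1', group 1 = 'Q'; at [13:19] match 'IIIII1', group 1 = 'I'.
Because there's exactly one group, `findall` drops the full match and keeps group 1 from each hit.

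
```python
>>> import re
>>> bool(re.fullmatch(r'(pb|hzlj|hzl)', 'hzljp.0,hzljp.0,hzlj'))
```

False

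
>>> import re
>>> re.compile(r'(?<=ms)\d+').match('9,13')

None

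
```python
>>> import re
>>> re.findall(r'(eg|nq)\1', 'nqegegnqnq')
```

['eg', 'nq']

A backreference is literal: `\1` must see the identical characters the first group matched.
Walking the string: at [2:6] match 'egeg', group 1 = 'eg'; at [6:10] match 'nqnq', group 1 = 'nq'.
`findall` collects group 1 from each match (2 total).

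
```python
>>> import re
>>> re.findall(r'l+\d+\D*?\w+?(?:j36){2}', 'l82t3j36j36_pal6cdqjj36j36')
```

With the lazy modifier that quantifier settles for the fewest repetitions that let the rest of the pattern succeed (the atoms after it are unaffected and can still be greedy).
No capturing groups, so `findall` returns the 2 full match strings.

['l82t3j36j36', 'l6cdqjj36j36']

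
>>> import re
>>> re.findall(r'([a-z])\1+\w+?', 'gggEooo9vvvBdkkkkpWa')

['g', 'o', 'v', 'k']

`\1` is not a pattern — it's the concrete string captured by group 1, re-applied verbatim.
Walking the string: at [0:4] match 'gggE', group 1 = 'g'; at [4:8] match 'ooo9', group 1 = 'o'; at [8:12] match 'vvvB', group 1 = 'v'; at [13:18] match 'kkkkp', group 1 = 'k'.
One capturing group, so `findall` returns just the captured substring from each match — 4 in all.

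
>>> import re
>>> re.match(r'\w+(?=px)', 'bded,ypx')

None

`re.match` won't scan ahead — the pattern has to work from the very first character.
Here the pattern fails at index 0, so the call returns None.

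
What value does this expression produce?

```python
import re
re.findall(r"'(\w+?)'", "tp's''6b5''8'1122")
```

['s', '6b5', '8']

Matches: at [2:5] match "'s'", group 1 = 's'; at [5:10] match "'6b5'", group 1 = '6b5'; at [10:13] match "'8'", group 1 = '8'.
Because there's exactly one group, `findall` drops the full match and keeps group 1 from each hit.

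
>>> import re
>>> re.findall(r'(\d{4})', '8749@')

This matches exactly 4 of a digit (captured).
Walking the string: at [0:4] match '8749', group 1 = '8749'.
`findall` collects group 1 from the one match (1 total).

['8749']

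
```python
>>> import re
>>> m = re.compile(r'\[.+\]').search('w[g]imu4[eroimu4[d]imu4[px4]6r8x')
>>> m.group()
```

The match spans [1:28] → '[g]imu4[eroimu4[d]imu4[px4]'.

'[g]imu4[eroimu4[d]imu4[px4]'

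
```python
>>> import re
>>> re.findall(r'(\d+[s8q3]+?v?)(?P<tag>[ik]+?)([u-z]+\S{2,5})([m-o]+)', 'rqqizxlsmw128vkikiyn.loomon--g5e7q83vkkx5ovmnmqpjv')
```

The pattern matches one or more of a digit, then one or more of one of [s8q3] (lazy), then optionally a literal 'v' (captured); then one or more of one of [ik] (lazy) (captured as 'tag'); then one or more of a character in [u-z], then 2 to 5 of a non-whitespace character (captured); then one or more of a character in [m-o] (captured).
Scanning left to right: at [10:27] match '128vkikiyn.loomon', groups = ('128v', 'kiki', 'yn.loo', 'mon'); at [32:46] match '7q83vkkx5ovmnm', groups = ('7q83v', 'kk', 'x5ovmn', 'm').
With 4 capturing groups, `findall` returns a 4-tuple per match.

[('128v', 'kiki', 'yn.loo', 'mon'), ('7q83v', 'kk', 'x5ovmn', 'm')]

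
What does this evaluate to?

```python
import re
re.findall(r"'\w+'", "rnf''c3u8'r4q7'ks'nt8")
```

Walking the string: at [4:10] → "'c3u8'"; at [14:18] → "'ks'".
Since nothing is captured, `findall` lists the 2 matched substrings directly.

["'c3u8'", "'ks'"]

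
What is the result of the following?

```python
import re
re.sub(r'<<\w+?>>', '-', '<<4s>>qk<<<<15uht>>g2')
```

'-qk<<-g2'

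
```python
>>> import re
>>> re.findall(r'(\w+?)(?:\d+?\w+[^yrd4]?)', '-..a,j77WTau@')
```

['j']

`findall` collects group 1 from the one match (1 total).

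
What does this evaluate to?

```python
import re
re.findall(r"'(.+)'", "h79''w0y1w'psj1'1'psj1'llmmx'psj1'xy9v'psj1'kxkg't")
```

["'w0y1w'psj1'1'psj1'llmmx'psj1'xy9v'psj1'kxkg"]

Scanning left to right: at [3:49] match "''w0y1w'psj1'1'psj1'llmmx'psj1'xy9v'psj1'kxkg'", group 1 = "'w0y1w'psj1'1'psj1'llmmx'psj1'xy9v'psj1'kxkg".
One capturing group, so `findall` returns just the captured substring from the one match — 1 in all.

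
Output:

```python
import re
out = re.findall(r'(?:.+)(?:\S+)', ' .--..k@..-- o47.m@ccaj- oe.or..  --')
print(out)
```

The pattern matches one or more of any character (non-capturing group); then one or more of a non-whitespace character (non-capturing group).
Matches: at [0:36] → ' .--..k@..-- o47.m@ccaj- oe.or..  --'.
No capturing groups, so `findall` returns the 1 full match string.

[' .--..k@..-- o47.m@ccaj- oe.or..  --']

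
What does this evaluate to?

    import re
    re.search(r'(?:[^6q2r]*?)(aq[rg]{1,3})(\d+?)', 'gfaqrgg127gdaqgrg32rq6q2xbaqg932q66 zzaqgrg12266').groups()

('aqrgg', '1')

This matches zero or more of any character except [6q2r] (lazy) (non-capturing group); then the literal 'aq', then 1 to 3 of one of [rg] (captured); then one or more of a digit (lazy) (captured).
The `?` after the quantifier makes it lazy — it takes as little as possible before letting the rest of the pattern try.
Unlike `match`, `search` isn't anchored — it looks for the pattern anywhere in the string.
The match spans [0:8] → 'gfaqrgg1'.
Captured: group 1 = 'aqrgg', group 2 = '1'.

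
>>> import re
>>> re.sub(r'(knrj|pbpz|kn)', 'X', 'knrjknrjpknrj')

Branches in `(...|...)` are attempted left-to-right; the first branch that allows the whole pattern to succeed is taken.
`sub` substitutes 'X' at each match site.

'XXpX'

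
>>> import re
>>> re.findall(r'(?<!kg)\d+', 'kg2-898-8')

The negative lookaround is zero-width — it rules out positions where the adjacent text would match, without consuming anything.
No capturing groups, so `findall` returns the 2 full match strings.

['898', '8']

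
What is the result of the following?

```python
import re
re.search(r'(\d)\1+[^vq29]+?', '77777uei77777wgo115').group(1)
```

'7'

The match spans [0:6] → '77777u'.
Captured: group 1 = '7'.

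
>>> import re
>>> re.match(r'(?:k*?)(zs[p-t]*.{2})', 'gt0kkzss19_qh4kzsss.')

None

`re.match` only tries the pattern at the start of the string.
Here the pattern fails at index 0, so the call returns None.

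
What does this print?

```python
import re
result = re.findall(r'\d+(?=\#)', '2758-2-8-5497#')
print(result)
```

['5497']

The positive lookaround only admits positions where the adjacent text matches; those characters stay outside the span.
With no groups in the pattern, `findall` gives back each whole match — 1 here.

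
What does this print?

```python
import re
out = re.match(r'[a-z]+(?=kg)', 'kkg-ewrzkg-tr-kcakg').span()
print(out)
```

With `match`, the pattern is implicitly anchored at the beginning.
The match spans [0:1] → 'k'.

(0, 1)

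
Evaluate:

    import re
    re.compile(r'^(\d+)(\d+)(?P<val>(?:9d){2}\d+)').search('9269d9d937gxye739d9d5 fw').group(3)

'9d9d937'

The pattern matches anchored at the start of the string; then one or more of a digit (captured); then one or more of a digit (captured); then the literal '9d' repeated 2 times, then one or more of a digit (captured as 'val').
`search` walks the string left to right and returns the first match it finds.
The match spans [0:10] → '9269d9d937'.
Captured: group 1 = '92', group 2 = '6', group 3 = '9d9d937'.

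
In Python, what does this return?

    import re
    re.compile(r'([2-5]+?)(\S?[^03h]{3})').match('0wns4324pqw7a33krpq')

None

Pattern: one or more of a character in [2-5] (lazy) (captured); then optionally a non-whitespace character, then exactly 3 of any character except [03h] (captured).
`re.match` won't scan ahead — the pattern has to work from the very first character.
Here position 0 doesn't satisfy it, so the call returns None.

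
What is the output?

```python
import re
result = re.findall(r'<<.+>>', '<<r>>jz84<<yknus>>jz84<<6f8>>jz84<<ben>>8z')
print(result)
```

['<<r>>jz84<<yknus>>jz84<<6f8>>jz84<<ben>>']

Scanning left to right: at [0:40] → '<<r>>jz84<<yknus>>jz84<<6f8>>jz84<<ben>>'.
`findall` yields the raw match text (1 of them) because the pattern has no groups.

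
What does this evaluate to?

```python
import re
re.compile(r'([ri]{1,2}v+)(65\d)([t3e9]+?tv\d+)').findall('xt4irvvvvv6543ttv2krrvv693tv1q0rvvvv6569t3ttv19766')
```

[('irvvvvv', '654', '3ttv2'), ('rvvvv', '656', '9t3ttv19766')]

This matches 1 to 2 of one of [ri], then one or more of a literal 'v' (captured); then the literal '65', then a digit (captured); then one or more of one of [t3e9] (lazy), then the literal 'tv', then one or more of a digit (captured).
Walking the string: at [3:18] match 'irvvvvv6543ttv2', groups = ('irvvvvv', '654', '3ttv2'); at [31:50] match 'rvvvv6569t3ttv19766', groups = ('rvvvv', '656', '9t3ttv19766').
`findall` packs the 3 group values into a tuple for every match.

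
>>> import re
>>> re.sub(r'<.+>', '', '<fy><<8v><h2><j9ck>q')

'q'

`sub` substitutes '' at each match site.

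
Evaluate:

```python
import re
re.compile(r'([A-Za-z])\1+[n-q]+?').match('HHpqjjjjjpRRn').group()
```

'HHp'

`match` is anchored at position 0; if the pattern doesn't fit there, it returns None.
The match spans [0:3] → 'HHp'.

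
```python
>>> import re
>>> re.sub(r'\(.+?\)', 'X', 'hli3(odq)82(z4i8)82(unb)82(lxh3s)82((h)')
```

'hli3X82X82X82X82X'

Matches: at [4:9] → '(odq)'; at [11:17] → '(z4i8)'; at [19:24] → '(unb)'; at [26:33] → '(lxh3s)'; at [35:39] → '((h)'.
Every occurrence is swapped for 'X'.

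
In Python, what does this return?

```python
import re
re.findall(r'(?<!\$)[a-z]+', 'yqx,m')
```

['yqx', 'm']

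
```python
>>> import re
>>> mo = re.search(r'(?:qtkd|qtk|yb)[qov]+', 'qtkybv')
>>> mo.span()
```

(3, 6)

The match spans [3:6] → 'ybv'.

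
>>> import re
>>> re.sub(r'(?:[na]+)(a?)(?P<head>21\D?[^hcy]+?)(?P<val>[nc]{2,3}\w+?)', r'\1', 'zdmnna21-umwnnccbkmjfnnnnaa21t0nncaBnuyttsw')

'zdmbkmjfBnuyttsw'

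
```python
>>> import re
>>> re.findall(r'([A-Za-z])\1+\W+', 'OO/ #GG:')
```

`\1` has to match the exact text group 1 already captured.
Scanning left to right: at [0:5] match 'OO/ #', group 1 = 'O'; at [5:8] match 'GG:', group 1 = 'G'.
One capturing group, so `findall` returns just the captured substring from each match — 2 in all.

['O', 'G']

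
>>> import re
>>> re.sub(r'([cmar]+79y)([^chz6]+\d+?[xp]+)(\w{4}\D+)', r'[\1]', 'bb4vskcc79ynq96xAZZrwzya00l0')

'bb4vsk[cc79y]00l0'

The pattern matches one or more of one of [cmar], then the literal '79y' (captured); then one or more of any character except [chz6], then one or more of a digit (lazy), then one or more of one of [xp] (captured); then exactly 4 of a word character, then one or more of a non-digit (captured).
Matches: at [6:24] → 'cc79ynq96xAZZrwzya'.
`\1` in the replacement pulls in group 1's text for each match.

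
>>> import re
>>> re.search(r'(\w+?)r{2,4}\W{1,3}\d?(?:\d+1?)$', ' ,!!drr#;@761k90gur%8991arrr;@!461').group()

Pattern: one or more of a word character (lazy) (captured); then 2 to 4 of a literal 'r', then 1 to 3 of a non-word character, then optionally a digit; then one or more of a digit, then optionally a literal '1' (non-capturing group); then anchored at the end.
`search` walks the string left to right and returns the first match it finds.
The match spans [20:34] → '8991arrr;@!461'.
Captured: group 1 = '8991a'.

'8991arrr;@!461'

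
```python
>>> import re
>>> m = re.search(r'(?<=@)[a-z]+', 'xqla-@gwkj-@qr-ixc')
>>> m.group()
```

'gwkj'

The `(?=…)`/`(?<=…)` assertion just peeks at neighbouring text; it doesn't advance the match position.
Unlike `match`, `search` isn't anchored — it looks for the pattern anywhere in the string.
The match spans [6:10] → 'gwkj'.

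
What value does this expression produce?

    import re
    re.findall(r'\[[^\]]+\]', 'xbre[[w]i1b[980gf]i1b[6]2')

['[[w]', '[980gf]', '[6]']

Scanning left to right: at [4:8] → '[[w]'; at [11:18] → '[980gf]'; at [21:24] → '[6]'.
With no groups in the pattern, `findall` gives back each whole match — 3 here.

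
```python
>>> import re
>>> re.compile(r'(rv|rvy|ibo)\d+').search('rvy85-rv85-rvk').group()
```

'rvy85'

`re.search` tries every starting position until one works.
The match spans [0:5] → 'rvy85'.
Captured: group 1 = 'rvy'.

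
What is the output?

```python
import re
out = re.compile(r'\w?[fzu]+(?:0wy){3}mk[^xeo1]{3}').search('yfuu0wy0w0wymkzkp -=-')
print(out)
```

None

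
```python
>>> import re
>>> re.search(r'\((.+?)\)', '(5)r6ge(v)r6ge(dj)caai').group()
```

'(5)'

A non-greedy quantifier consumes as few characters as it can — just enough that the remainder of the pattern still matches from where it stops; whatever follows it matches normally.
The match spans [0:3] → '(5)'.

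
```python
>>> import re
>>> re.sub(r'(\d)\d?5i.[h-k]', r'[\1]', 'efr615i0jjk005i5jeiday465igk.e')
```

'efr[6]jk[0]eiday[4].e'

The replacement refers to a captured group, so each match is rewritten using its own captured text.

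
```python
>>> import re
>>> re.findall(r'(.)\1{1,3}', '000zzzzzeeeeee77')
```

['0', 'z', 'e', 'e', '7']

`\1` is not a pattern — it's the concrete string captured by group 1, re-applied verbatim.
One capturing group, so `findall` returns just the captured substring from each match — 5 in all.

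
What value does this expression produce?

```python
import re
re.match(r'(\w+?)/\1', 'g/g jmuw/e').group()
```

A backreference is literal: `\1` must see the identical characters the first group matched.
With `match`, the pattern is implicitly anchored at the beginning.
The match spans [0:3] → 'g/g'.
Captured: group 1 = 'g'.

'g/g'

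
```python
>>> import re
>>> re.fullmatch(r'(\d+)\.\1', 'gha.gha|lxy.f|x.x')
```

`\1` has to match the exact text group 1 already captured.
`fullmatch` succeeds only if the pattern covers the string from start to end.
Here the string isn't matched end-to-end, so the call returns None.

None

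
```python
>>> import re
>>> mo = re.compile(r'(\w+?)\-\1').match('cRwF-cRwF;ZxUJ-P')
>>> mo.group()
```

After group 1 captures some text, `\1` only succeeds where that same text appears again.
With `match`, the pattern is implicitly anchored at the beginning.
The match spans [0:9] → 'cRwF-cRwF'.
Captured: group 1 = 'cRwF'.

'cRwF-cRwF'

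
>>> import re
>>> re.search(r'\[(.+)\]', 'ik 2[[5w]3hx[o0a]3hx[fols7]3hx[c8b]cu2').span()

(4, 35)

The match spans [4:35] → '[[5w]3hx[o0a]3hx[fols7]3hx[c8b]'.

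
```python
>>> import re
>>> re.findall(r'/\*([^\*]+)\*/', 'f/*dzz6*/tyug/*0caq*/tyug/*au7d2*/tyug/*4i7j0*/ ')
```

`findall` collects group 1 from each match (4 total).

['dzz6', '0caq', 'au7d2', '4i7j0']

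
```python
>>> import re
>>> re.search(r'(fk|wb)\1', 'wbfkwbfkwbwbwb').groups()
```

('wb',)

The match spans [8:12] → 'wbwb'.
Captured: group 1 = 'wb'.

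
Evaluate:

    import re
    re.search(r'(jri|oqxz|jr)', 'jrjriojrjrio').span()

The match spans [0:2] → 'jr'.

(0, 2)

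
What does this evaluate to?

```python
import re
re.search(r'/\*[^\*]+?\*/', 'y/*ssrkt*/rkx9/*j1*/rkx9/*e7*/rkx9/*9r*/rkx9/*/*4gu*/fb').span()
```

(1, 10)

`search` walks the string left to right and returns the first match it finds.
The match spans [1:10] → '/*ssrkt*/'.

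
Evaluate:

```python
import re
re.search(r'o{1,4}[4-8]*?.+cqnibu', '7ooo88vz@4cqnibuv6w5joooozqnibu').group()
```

The pattern matches 1 to 4 of the literal 'o', then zero or more of a character in [4-8] (lazy); then one or more of any character, then the literal 'cqn', then the literal 'ibu'.
The match spans [1:16] → 'ooo88vz@4cqnibu'.

'ooo88vz@4cqnibu'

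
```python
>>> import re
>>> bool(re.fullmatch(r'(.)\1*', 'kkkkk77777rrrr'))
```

False

For `fullmatch`, every character of the input must be accounted for by the pattern.
Here the string isn't matched end-to-end, so the call returns None, and `bool(None)` is False.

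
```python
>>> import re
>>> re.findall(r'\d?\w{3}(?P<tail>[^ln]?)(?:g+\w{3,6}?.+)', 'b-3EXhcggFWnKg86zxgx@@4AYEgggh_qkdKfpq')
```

['c']

Pattern: optionally a digit, then exactly 3 of a word character; then optionally any character except [ln] (captured as 'tail'); then one or more of a literal 'g', then 3 to 6 of a word character (lazy), then one or more of any character (non-capturing group).
Walking the string: at [2:38] match '3EXhcggFWnKg86zxgx@@4AYEgggh_qkdKfpq', group 1 = 'c'.
Because there's exactly one group, `findall` drops the full match and keeps group 1 from the one hit.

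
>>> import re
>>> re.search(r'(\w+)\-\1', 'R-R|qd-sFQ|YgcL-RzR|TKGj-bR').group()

'R-R'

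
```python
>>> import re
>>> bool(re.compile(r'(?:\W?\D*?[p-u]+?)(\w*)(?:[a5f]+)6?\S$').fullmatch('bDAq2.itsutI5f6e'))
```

False

`re.fullmatch` is like wrapping the pattern in `^…$` (in single-line mode).
Here the pattern can't cover the whole string, so the call returns None, and `bool(None)` is False.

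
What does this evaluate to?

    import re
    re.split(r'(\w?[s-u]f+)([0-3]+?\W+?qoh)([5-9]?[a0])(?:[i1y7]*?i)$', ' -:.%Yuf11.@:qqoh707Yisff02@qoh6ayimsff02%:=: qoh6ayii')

[' -:.%Yuf11.@:qqoh707Yisff02@qoh6ayi', 'msff', '02%:=: qoh', '6a', '']

This matches optionally a word character, then a character in [s-u], then one or more of a literal 'f' (captured); then one or more of a character in [0-3] (lazy), then one or more of a non-word character (lazy), then the literal 'qoh' (captured); then optionally a character in [5-9], then one of [a0] (captured); then zero or more of one of [i1y7] (lazy), then the literal 'i' (non-capturing group); then anchored at the end.
Matches to split on: at [35:54] → 'msff02%:=: qoh6ayii'.
With a capturing group present, the delimiter's captured portion is kept in the result list.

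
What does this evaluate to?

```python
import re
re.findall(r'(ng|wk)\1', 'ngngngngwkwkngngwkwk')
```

['ng', 'ng', 'wk', 'ng', 'wk']

`\1` has to match the exact text group 1 already captured.
With a single group, `findall` returns only what that group captured — 5 items.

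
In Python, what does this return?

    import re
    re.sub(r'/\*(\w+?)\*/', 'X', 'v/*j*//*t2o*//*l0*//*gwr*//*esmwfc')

Matches: at [1:6] → '/*j*/'; at [6:13] → '/*t2o*/'; at [13:19] → '/*l0*/'; at [19:26] → '/*gwr*/'.
`sub` substitutes 'X' at each match site.

'vXXXX/*esmwfc'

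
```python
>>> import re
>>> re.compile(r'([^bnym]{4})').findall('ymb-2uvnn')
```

['-2uv']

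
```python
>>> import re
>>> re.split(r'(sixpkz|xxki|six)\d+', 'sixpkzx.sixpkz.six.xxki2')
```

['sixpkzx.sixpkz.six.', 'xxki', '']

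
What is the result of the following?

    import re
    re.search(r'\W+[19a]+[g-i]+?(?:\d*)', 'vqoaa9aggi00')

None

This matches one or more of a non-word character; then one or more of one of [19a]; then one or more of a character in [g-i] (lazy); then zero or more of a digit (non-capturing group).
`re.search` tries every starting position until one works.
Here nothing in the string fits, so the call returns None.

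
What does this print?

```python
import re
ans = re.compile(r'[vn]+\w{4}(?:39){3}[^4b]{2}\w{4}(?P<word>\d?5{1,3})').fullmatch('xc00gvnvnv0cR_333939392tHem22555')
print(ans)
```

The pattern matches one or more of one of [vn], then exactly 4 of a word character; then the literal '39' repeated 3 times, then exactly 2 of any character except [4b], then exactly 4 of a word character; then optionally a digit, then 1 to 3 of a literal '5' (captured as 'word').
`re.fullmatch` is like wrapping the pattern in `^…$` (in single-line mode).
Here there's no way to consume every character, so the call returns None.

None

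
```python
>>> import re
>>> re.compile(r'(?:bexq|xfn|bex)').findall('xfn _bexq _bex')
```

['xfn', 'bexq', 'bex']

Branches in `(...|...)` are attempted left-to-right; the first branch that allows the whole pattern to succeed is taken.
Matches: at [0:3] → 'xfn'; at [5:9] → 'bexq'; at [11:14] → 'bex'.
No capturing groups, so `findall` returns the 3 full match strings.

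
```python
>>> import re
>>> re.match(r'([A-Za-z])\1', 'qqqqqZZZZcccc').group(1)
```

A backreference is literal: `\1` must see the identical characters the first group matched.
`re.match` won't scan ahead — the pattern has to work from the very first character.
The match spans [0:2] → 'qq'.
Captured: group 1 = 'q'.

'q'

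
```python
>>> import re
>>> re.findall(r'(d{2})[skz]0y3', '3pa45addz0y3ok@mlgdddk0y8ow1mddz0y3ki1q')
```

['dd', 'dd']

This matches exactly 2 of a literal 'd' (captured); then one of [skz], then the literal '0y3'.
With a single group, `findall` returns only what that group captured — 2 items.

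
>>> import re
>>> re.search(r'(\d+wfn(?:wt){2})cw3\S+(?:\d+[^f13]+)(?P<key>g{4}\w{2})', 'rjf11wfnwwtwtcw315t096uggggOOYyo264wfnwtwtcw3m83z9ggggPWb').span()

(32, 56)

Pattern: one or more of a digit, then the literal 'wfn', then the literal 'wt' repeated 2 times (captured); then the literal 'cw3', then one or more of a non-whitespace character; then one or more of a digit, then one or more of any character except [f13] (non-capturing group); then exactly 4 of a literal 'g', then exactly 2 of a word character (captured as 'key').
`search` walks the string left to right and returns the first match it finds.
The match spans [32:56] → '264wfnwtwtcw3m83z9ggggPW'.
Captured: group 1 = '264wfnwtwt', group 2 = 'ggggPW'.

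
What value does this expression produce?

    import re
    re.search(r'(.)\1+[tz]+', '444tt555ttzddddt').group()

'444tt'

After group 1 captures some text, `\1` only succeeds where that same text appears again.
`re.search` tries every starting position until one works.
The match spans [0:5] → '444tt'.
Captured: group 1 = '4'.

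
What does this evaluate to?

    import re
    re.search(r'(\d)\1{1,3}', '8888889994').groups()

('8',)

The match spans [0:4] → '8888'.
Captured: group 1 = '8'.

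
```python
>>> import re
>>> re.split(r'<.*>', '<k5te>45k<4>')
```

Matches to split on: at [0:12] → '<k5te>45k<4>'.
Splitting on the pattern gives 2 pieces.

['', '']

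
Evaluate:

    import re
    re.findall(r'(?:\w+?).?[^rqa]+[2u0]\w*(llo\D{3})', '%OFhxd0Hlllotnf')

['llotnf']

The pattern matches one or more of a word character (lazy) (non-capturing group); then optionally any character; then one or more of any character except [rqa], then one of [2u0], then zero or more of a word character; then the literal 'llo', then exactly 3 of a non-digit (captured).
Scanning left to right: at [1:15] match 'OFhxd0Hlllotnf', group 1 = 'llotnf'.
One capturing group, so `findall` returns just the captured substring from the one match — 1 in all.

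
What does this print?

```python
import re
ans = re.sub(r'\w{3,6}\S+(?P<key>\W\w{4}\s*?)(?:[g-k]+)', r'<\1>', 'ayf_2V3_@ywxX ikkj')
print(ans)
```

This matches 3 to 6 of a word character, then one or more of a non-whitespace character; then a non-word character, then exactly 4 of a word character, then zero or more of whitespace (lazy) (captured as 'key'); then one or more of a character in [g-k] (non-capturing group).
Each match is replaced using the text its own group 1 captured.

<@ywxX >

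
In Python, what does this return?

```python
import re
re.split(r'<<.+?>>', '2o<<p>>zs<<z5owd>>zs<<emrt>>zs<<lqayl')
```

Lazy quantifiers expand one character at a time until the remainder of the pattern can match.
Each match becomes a cut point; 4 segments remain.

['2o', 'zs', 'zs', 'zs<<lqayl']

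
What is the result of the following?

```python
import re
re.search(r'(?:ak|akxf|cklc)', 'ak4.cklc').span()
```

(0, 2)

The match spans [0:2] → 'ak'.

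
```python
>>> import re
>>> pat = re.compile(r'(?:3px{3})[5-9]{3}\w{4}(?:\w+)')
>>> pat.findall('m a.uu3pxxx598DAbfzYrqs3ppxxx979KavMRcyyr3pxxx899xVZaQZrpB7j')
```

The pattern matches the literal '3p', then exactly 3 of a literal 'x' (non-capturing group); then exactly 3 of a character in [5-9], then exactly 4 of a word character; then one or more of a word character (non-capturing group).
No capturing groups, so `findall` returns the 1 full match string.

['3pxxx598DAbfzYrqs3ppxxx979KavMRcyyr3pxxx899xVZaQZrpB7j']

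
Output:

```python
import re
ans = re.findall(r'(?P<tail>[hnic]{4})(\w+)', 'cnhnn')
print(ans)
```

[('cnhn', 'n')]

The pattern matches exactly 4 of one of [hnic] (captured as 'tail'); then one or more of a word character (captured).
Scanning left to right: at [0:5] match 'cnhnn', groups = ('cnhn', 'n').
2 groups means the one result is a tuple of 2 captured strings — 1 here.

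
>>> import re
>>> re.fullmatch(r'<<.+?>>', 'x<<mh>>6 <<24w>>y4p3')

`fullmatch` succeeds only if the pattern covers the string from start to end.
Here the string isn't matched end-to-end, so the call returns None.

None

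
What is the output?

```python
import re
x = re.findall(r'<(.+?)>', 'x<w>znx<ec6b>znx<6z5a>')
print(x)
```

['w', 'ec6b', '6z5a']

Walking the string: at [1:4] match '<w>', group 1 = 'w'; at [7:13] match '<ec6b>', group 1 = 'ec6b'; at [16:22] match '<6z5a>', group 1 = '6z5a'.
One capturing group, so `findall` returns just the captured substring from each match — 3 in all.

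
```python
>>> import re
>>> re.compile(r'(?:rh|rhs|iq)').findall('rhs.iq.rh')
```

['rh', 'iq', 'rh']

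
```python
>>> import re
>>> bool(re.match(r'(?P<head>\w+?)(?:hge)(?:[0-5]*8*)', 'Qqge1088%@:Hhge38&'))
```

False

Pattern: one or more of a word character (lazy) (captured as 'head'); then the literal 'h', then the literal 'ge' (non-capturing group); then zero or more of a character in [0-5], then zero or more of the literal '8' (non-capturing group).
`re.match` only tries the pattern at the start of the string.
Here the string doesn't start with a match, so the call returns None, and `bool(None)` is False.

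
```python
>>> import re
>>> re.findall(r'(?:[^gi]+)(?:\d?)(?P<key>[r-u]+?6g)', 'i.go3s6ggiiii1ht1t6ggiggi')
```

['s6g', 't6g']

Pattern: one or more of any character except [gi] (non-capturing group); then optionally a digit (non-capturing group); then one or more of a character in [r-u] (lazy), then the literal '6g' (captured as 'key').
Matches: at [3:8] match 'o3s6g', group 1 = 's6g'; at [13:20] match '1ht1t6g', group 1 = 't6g'.
Because there's exactly one group, `findall` drops the full match and keeps group 1 from each hit.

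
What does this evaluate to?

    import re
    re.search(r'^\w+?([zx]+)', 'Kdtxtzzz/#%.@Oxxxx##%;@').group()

Pattern: anchored at the start of the string; then one or more of a word character (lazy); then one or more of one of [zx] (captured).
Lazy quantifiers expand one character at a time until the remainder of the pattern can match.
`re.search` tries every starting position until one works.
The match spans [0:4] → 'Kdtx'.
Captured: group 1 = 'x'.

'Kdtx'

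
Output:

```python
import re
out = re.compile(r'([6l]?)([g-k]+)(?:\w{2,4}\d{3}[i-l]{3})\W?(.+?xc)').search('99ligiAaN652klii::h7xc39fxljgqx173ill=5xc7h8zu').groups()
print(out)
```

('l', 'igi', 'i::h7xc')

The match spans [2:22] → 'ligiAaN652klii::h7xc'.
Captured: group 1 = 'l', group 2 = 'igi', group 3 = 'i::h7xc'.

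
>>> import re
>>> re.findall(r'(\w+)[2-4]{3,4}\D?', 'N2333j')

Pattern: one or more of a word character (captured); then 3 to 4 of a character in [2-4], then optionally a non-digit.
Matches: at [0:6] match 'N2333j', group 1 = 'N2'.
`findall` collects group 1 from the one match (1 total).

['N2']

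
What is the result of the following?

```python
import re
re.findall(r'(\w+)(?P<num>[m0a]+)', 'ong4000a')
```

With 2 capturing groups, `findall` returns a 2-tuple per match.

[('ong4000', 'a')]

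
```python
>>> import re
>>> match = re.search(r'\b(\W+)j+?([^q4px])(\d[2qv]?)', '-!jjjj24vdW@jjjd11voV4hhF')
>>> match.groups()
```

The match spans [11:17] → '@jjjd1'.
Captured: group 1 = '@', group 2 = 'd', group 3 = '1'.

('@', 'd', '1')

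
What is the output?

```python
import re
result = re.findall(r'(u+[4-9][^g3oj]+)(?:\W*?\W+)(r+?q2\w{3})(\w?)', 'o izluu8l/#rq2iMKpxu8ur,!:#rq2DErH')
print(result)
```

[('uu8l/#rq2iMKpxu8ur,!:', 'rq2DEr', 'H')]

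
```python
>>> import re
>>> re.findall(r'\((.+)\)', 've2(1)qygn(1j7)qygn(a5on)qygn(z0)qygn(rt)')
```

['1)qygn(1j7)qygn(a5on)qygn(z0)qygn(rt']

Walking the string: at [3:41] match '(1)qygn(1j7)qygn(a5on)qygn(z0)qygn(rt)', group 1 = '1)qygn(1j7)qygn(a5on)qygn(z0)qygn(rt'.
`findall` collects group 1 from the one match (1 total).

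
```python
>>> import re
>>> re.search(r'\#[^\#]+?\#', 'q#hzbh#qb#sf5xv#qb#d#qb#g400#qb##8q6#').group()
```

Unlike `match`, `search` isn't anchored — it looks for the pattern anywhere in the string.
The match spans [1:7] → '#hzbh#'.

'#hzbh#'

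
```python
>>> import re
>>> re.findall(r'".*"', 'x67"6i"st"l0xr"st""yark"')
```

['"6i"st"l0xr"st""yark"']

No capturing groups, so `findall` returns the 1 full match string.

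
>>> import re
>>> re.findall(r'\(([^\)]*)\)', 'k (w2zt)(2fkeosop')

['w2zt']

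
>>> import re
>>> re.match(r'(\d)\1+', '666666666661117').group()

'66666666666'

The backreference `\1` re-matches whatever the first group consumed, character for character.
`re.match` won't scan ahead — the pattern has to work from the very first character.
The match spans [0:11] → '66666666666'.
Captured: group 1 = '6'.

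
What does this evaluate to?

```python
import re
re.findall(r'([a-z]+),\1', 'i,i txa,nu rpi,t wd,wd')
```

['i', 'wd']

`\1` is not a pattern — it's the concrete string captured by group 1, re-applied verbatim.
One capturing group, so `findall` returns just the captured substring from each match — 2 in all.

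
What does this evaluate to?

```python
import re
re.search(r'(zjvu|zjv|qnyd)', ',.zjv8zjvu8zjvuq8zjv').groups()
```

('zjv',)

Unlike `match`, `search` isn't anchored — it looks for the pattern anywhere in the string.
The match spans [2:5] → 'zjv'.
Captured: group 1 = 'zjv'.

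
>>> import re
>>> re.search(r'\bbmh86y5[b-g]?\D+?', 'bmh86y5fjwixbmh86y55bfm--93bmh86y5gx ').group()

'bmh86y5fj'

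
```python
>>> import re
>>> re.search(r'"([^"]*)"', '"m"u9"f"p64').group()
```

'"m"'

The match spans [0:3] → '"m"'.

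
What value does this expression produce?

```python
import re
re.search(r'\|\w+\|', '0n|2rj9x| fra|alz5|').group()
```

The match spans [2:9] → '|2rj9x|'.

'|2rj9x|'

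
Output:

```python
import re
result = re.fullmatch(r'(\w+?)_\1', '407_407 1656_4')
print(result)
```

None

`fullmatch` succeeds only if the pattern covers the string from start to end.
Here the pattern can't cover the whole string, so the call returns None.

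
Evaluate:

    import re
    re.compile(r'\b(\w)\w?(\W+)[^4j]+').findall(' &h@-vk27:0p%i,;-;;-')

[('h', '@-')]

Pattern: a word boundary (`\b`, zero-width); then a word character (captured); then optionally a word character; then one or more of a non-word character (captured); then one or more of any character except [4j].
Walking the string: at [2:20] match 'h@-vk27:0p%i,;-;;-', groups = ('h', '@-').
2 groups means the one result is a tuple of 2 captured strings — 1 here.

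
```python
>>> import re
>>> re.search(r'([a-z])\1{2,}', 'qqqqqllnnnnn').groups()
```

('q',)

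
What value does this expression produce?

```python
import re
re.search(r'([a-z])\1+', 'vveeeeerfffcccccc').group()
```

'vv'

The backreference `\1` re-matches whatever the first group consumed, character for character.
The match spans [0:2] → 'vv'.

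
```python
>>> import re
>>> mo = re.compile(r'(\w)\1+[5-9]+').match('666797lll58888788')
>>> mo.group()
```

`\1` is not a pattern — it's the concrete string captured by group 1, re-applied verbatim.
`match` is anchored at position 0; if the pattern doesn't fit there, it returns None.
The match spans [0:6] → '666797'.
Captured: group 1 = '6'.

'666797'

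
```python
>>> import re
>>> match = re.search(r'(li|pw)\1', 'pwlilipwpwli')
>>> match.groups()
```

('li',)

A backreference is literal: `\1` must see the identical characters the first group matched.
`search` walks the string left to right and returns the first match it finds.
The match spans [2:6] → 'lili'.
Captured: group 1 = 'li'.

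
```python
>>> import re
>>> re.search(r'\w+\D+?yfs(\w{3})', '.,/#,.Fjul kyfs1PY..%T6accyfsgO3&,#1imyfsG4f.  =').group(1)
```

This matches one or more of a word character, then one or more of a non-digit (lazy), then the literal 'yfs'; then exactly 3 of a word character (captured).
Unlike `match`, `search` isn't anchored — it looks for the pattern anywhere in the string.
The match spans [6:18] → 'Fjul kyfs1PY'.
Captured: group 1 = '1PY'.

'1PY'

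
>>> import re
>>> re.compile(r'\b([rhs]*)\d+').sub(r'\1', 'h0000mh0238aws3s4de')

'hmh0238aws3s4de'

The pattern matches a word boundary (`\b`, zero-width); then zero or more of one of [rhs] (captured); then one or more of a digit.
Each match is replaced using the text its own group 1 captured.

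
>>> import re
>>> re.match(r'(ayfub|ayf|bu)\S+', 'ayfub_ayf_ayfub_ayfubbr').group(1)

'ayfub'

Alternation tries branches left to right and keeps the first one that lets the overall match succeed at that position.
`re.match` won't scan ahead — the pattern has to work from the very first character.
The match spans [0:23] → 'ayfub_ayf_ayfub_ayfubbr'.
Captured: group 1 = 'ayfub'.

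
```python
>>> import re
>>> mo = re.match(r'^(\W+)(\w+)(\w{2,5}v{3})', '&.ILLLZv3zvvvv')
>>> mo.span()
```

(0, 14)

`re.match` won't scan ahead — the pattern has to work from the very first character.
The match spans [0:14] → '&.ILLLZv3zvvvv'.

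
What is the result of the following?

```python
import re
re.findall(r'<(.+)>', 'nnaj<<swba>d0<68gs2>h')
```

Matches: at [4:20] match '<<swba>d0<68gs2>', group 1 = '<swba>d0<68gs2'.
One capturing group, so `findall` returns just the captured substring from the one match — 1 in all.

['<swba>d0<68gs2']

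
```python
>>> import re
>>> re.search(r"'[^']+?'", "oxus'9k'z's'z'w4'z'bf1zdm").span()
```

The match spans [4:8] → "'9k'".

(4, 8)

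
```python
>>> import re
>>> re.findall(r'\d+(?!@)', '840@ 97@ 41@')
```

The negative lookahead/lookbehind blocks any match where the forbidden context is present.
Since nothing is captured, `findall` lists the 3 matched substrings directly.

['84', '9', '4']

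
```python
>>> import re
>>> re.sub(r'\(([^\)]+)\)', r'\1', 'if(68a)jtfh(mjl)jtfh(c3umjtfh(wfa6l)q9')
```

'if68ajtfhmjljtfhc3umjtfh(wfa6lq9'

Matches: at [2:7] → '(68a)'; at [11:16] → '(mjl)'; at [20:36] → '(c3umjtfh(wfa6l)'.
`\1` in the replacement pulls in group 1's text for each match.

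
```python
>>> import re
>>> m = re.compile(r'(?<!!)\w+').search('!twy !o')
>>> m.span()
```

The negative lookahead/lookbehind blocks any match where the forbidden context is present.
The match spans [2:4] → 'wy'.

(2, 4)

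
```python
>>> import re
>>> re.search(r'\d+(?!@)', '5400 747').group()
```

'5400'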